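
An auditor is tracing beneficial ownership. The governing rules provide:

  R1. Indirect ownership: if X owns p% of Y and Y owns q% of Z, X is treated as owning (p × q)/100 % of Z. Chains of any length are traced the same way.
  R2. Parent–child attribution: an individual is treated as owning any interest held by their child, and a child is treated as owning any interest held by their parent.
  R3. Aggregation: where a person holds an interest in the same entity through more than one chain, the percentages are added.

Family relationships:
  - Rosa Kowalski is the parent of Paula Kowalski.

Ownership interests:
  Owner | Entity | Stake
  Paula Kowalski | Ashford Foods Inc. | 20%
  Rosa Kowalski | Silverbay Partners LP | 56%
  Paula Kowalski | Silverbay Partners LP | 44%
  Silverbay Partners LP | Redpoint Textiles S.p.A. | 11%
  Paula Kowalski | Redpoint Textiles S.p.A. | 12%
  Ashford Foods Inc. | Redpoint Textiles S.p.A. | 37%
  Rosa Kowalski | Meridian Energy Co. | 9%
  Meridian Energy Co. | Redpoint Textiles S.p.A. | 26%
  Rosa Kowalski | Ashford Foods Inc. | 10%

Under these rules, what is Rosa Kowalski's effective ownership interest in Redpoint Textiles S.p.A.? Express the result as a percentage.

36.44%

By parent–child attribution (R2), Rosa Kowalski is treated as also owning Paula Kowalski's interest in Ashford Foods Inc, giving 10% + 20% = 30%.
By parent–child attribution (R2), Rosa Kowalski is treated as also owning Paula Kowalski's interest in Silverbay Partners LP, giving 56% + 44% = 100%.
By parent–child attribution (R2), Rosa Kowalski is treated as owning Paula Kowalski's 12% interest in Redpoint Textiles S.p.A.
Chain via Meridian Energy Co. (R1): 9% × 26% = 2.34% of Redpoint Textiles S.p.A.
Chain via Ashford Foods Inc. (R1): 30% × 37% = 11.1% of Redpoint Textiles S.p.A.
Chain via Silverbay Partners LP (R1): 100% × 11% = 11% of Redpoint Textiles S.p.A.
Direct interest in Redpoint Textiles S.p.A: 12%.
Aggregating (R3): 2.34% + 11.1% + 11% + 12% = 36.44%.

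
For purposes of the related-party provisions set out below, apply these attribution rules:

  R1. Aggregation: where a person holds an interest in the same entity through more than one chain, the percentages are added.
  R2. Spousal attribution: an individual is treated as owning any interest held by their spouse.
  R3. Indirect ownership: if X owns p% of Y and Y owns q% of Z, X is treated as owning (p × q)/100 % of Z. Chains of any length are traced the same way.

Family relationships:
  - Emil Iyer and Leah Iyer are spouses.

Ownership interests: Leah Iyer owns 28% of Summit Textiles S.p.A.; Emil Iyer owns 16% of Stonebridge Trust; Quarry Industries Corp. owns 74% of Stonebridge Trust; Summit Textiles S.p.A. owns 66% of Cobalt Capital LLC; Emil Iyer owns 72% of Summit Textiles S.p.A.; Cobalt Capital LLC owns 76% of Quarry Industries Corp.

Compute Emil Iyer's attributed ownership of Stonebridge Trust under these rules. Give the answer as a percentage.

53.1184%

By spousal attribution (R2), Emil Iyer is treated as also owning Leah Iyer's interest in Summit Textiles S.p.A, giving 72% + 28% = 100%.
Chain via Summit Textiles S.p.A. → Cobalt Capital LLC → Quarry Industries Corp. (R3): 100% × 66% × 76% × 74% = 37.1184% of Stonebridge Trust.
Direct interest in Stonebridge Trust: 16%.
Aggregating (R1): 37.1184% + 16% = 53.1184%.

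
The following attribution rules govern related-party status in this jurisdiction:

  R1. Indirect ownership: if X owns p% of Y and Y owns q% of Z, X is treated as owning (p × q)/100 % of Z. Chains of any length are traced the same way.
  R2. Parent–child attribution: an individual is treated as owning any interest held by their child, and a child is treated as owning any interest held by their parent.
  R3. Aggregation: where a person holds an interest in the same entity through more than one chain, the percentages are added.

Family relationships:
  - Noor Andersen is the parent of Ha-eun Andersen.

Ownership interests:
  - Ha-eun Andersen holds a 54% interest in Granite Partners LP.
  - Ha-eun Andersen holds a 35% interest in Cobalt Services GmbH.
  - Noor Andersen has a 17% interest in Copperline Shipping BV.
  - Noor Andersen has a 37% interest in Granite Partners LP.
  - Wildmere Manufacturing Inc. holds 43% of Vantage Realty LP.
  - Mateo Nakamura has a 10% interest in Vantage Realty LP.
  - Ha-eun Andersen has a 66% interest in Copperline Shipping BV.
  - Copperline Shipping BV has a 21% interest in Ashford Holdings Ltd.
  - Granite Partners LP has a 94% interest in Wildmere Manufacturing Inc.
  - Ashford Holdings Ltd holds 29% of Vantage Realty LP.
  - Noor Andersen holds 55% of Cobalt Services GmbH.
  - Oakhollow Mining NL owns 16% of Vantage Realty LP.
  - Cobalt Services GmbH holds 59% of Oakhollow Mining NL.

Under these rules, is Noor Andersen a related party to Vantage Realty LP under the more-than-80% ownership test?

No

By parent–child attribution (R2), Noor Andersen is treated as also owning Ha-eun Andersen's interest in Cobalt Services GmbH, giving 55% + 35% = 90%.
By parent–child attribution (R2), Noor Andersen is treated as also owning Ha-eun Andersen's interest in Copperline Shipping BV, giving 17% + 66% = 83%.
By parent–child attribution (R2), Noor Andersen is treated as also owning Ha-eun Andersen's interest in Granite Partners LP, giving 37% + 54% = 91%.
Chain via Cobalt Services GmbH → Oakhollow Mining NL (R1): 90% × 59% × 16% = 8.496% of Vantage Realty LP.
Chain via Copperline Shipping BV → Ashford Holdings Ltd (R1): 83% × 21% × 29% = 5.0547% of Vantage Realty LP.
Chain via Granite Partners LP → Wildmere Manufacturing Inc. (R1): 91% × 94% × 43% = 36.7822% of Vantage Realty LP.
Aggregating (R3): 8.496% + 5.0547% + 36.7822% = 50.3329%.
50.3329% does not exceed the 80% threshold, so Noor is not a related party to Vantage Realty LP.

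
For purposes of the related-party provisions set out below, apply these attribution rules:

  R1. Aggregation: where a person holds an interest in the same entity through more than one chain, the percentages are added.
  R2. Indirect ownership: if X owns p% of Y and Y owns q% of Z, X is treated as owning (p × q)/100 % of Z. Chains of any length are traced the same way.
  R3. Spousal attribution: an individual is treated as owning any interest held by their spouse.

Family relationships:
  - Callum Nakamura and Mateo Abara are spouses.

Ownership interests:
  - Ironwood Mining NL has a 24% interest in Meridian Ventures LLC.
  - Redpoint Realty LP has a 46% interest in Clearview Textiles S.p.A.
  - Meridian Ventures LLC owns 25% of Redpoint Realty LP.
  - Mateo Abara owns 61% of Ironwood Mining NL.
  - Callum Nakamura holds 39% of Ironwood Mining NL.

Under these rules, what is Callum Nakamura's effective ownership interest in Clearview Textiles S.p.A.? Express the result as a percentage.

By spousal attribution (R3), Callum Nakamura is treated as also owning Mateo Abara's interest in Ironwood Mining NL, giving 39% + 61% = 100%.
Chain via Ironwood Mining NL → Meridian Ventures LLC → Redpoint Realty LP (R2): 100% × 24% × 25% × 46% = 2.76% of Clearview Textiles S.p.A.

2.76%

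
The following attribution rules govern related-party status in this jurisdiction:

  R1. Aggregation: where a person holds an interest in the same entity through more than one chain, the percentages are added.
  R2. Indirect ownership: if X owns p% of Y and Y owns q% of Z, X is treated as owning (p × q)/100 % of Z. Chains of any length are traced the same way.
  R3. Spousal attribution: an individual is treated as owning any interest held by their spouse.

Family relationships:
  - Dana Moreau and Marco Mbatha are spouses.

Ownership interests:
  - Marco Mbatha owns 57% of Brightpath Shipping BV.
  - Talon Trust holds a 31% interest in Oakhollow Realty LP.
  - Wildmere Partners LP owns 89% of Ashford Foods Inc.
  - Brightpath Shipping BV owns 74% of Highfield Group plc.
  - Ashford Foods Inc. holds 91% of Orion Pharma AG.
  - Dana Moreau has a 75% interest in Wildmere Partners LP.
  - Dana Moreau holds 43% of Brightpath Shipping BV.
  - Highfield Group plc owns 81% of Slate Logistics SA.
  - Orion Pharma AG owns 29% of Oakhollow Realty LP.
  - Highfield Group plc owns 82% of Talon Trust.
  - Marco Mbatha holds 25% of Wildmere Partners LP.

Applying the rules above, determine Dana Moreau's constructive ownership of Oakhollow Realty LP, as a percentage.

By spousal attribution (R3), Dana Moreau is treated as also owning Marco Mbatha's interest in Wildmere Partners LP, giving 75% + 25% = 100%.
By spousal attribution (R3), Dana Moreau is treated as also owning Marco Mbatha's interest in Brightpath Shipping BV, giving 43% + 57% = 100%.
Chain via Wildmere Partners LP → Ashford Foods Inc. → Orion Pharma AG (R2): 100% × 89% × 91% × 29% = 23.4871% of Oakhollow Realty LP.
Chain via Brightpath Shipping BV → Highfield Group plc → Talon Trust (R2): 100% × 74% × 82% × 31% = 18.8108% of Oakhollow Realty LP.
Aggregating (R1): 23.4871% + 18.8108% = 42.2979%.

42.2979%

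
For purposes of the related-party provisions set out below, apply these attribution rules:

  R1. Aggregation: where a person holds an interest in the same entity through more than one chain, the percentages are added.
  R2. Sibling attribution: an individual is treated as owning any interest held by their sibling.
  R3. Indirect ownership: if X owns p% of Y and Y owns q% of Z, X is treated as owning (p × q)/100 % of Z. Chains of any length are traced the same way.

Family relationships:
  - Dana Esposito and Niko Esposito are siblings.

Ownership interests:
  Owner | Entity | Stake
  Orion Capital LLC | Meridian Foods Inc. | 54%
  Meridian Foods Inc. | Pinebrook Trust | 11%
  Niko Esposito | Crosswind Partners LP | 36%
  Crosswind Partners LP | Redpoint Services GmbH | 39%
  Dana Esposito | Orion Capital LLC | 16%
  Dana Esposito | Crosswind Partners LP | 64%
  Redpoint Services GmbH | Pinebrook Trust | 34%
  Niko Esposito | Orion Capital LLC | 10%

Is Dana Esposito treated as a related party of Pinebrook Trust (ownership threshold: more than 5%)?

By sibling attribution (R2), Dana Esposito is treated as also owning Niko Esposito's interest in Orion Capital LLC, giving 16% + 10% = 26%.
By sibling attribution (R2), Dana Esposito is treated as also owning Niko Esposito's interest in Crosswind Partners LP, giving 64% + 36% = 100%.
Chain via Orion Capital LLC → Meridian Foods Inc. (R3): 26% × 54% × 11% = 1.5444% of Pinebrook Trust.
Chain via Crosswind Partners LP → Redpoint Services GmbH (R3): 100% × 39% × 34% = 13.26% of Pinebrook Trust.
Aggregating (R1): 1.5444% + 13.26% = 14.8044%.
14.8044% exceeds the 5% threshold, so Dana is a related party to Pinebrook Trust.

Yes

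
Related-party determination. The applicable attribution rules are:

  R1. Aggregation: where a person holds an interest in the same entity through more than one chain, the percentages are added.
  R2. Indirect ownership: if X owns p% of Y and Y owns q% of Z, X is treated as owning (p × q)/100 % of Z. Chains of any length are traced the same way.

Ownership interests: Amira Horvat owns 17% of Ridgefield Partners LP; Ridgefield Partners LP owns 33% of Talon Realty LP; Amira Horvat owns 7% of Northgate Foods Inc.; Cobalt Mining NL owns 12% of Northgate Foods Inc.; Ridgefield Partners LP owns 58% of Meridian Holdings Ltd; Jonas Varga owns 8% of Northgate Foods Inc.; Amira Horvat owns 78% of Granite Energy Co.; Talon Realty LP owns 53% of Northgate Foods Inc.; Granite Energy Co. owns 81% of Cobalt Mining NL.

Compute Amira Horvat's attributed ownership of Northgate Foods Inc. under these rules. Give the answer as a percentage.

Chain via Granite Energy Co. → Cobalt Mining NL (R2): 78% × 81% × 12% = 7.5816% of Northgate Foods Inc.
Chain via Ridgefield Partners LP → Talon Realty LP (R2): 17% × 33% × 53% = 2.9733% of Northgate Foods Inc.
Direct interest in Northgate Foods Inc: 7%.
Aggregating (R1): 7.5816% + 2.9733% + 7% = 17.5549%.

17.5549%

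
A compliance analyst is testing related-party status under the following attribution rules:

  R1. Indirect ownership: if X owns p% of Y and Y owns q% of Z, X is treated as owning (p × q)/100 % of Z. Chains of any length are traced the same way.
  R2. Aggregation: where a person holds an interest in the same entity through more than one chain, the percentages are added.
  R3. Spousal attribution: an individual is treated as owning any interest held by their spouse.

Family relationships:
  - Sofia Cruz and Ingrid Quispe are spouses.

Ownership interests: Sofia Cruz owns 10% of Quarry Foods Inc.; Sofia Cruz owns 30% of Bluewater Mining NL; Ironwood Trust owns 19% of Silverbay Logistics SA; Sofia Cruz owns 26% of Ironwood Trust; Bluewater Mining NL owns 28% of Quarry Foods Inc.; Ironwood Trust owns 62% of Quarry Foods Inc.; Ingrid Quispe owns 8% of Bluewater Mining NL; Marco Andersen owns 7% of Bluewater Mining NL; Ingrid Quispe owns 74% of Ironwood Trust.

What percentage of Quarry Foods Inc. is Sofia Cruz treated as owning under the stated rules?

82.64%

By spousal attribution (R3), Sofia Cruz is treated as also owning Ingrid Quispe's interest in Bluewater Mining NL, giving 30% + 8% = 38%.
By spousal attribution (R3), Sofia Cruz is treated as also owning Ingrid Quispe's interest in Ironwood Trust, giving 26% + 74% = 100%.
Chain via Bluewater Mining NL (R1): 38% × 28% = 10.64% of Quarry Foods Inc.
Chain via Ironwood Trust (R1): 100% × 62% = 62% of Quarry Foods Inc.
Direct interest in Quarry Foods Inc: 10%.
Aggregating (R2): 10.64% + 62% + 10% = 82.64%.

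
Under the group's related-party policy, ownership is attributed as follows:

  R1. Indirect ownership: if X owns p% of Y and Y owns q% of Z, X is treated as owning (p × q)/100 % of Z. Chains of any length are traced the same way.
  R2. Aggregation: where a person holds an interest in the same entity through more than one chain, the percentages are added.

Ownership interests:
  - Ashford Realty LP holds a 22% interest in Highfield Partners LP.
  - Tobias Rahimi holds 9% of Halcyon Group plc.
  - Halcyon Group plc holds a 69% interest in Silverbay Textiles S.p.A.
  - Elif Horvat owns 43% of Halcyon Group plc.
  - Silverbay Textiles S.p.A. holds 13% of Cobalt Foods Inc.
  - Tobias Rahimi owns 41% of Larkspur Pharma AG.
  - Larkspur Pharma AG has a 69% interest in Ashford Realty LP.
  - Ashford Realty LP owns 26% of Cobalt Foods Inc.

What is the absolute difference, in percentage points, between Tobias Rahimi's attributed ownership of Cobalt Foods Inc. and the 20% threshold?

11.8373

Chain via Halcyon Group plc → Silverbay Textiles S.p.A. (R1): 9% × 69% × 13% = 0.8073% of Cobalt Foods Inc.
Chain via Larkspur Pharma AG → Ashford Realty LP (R1): 41% × 69% × 26% = 7.3554% of Cobalt Foods Inc.
Aggregating (R2): 0.8073% + 7.3554% = 8.1627%.
8.1627% falls short of the 20% threshold by 11.8373 percentage points.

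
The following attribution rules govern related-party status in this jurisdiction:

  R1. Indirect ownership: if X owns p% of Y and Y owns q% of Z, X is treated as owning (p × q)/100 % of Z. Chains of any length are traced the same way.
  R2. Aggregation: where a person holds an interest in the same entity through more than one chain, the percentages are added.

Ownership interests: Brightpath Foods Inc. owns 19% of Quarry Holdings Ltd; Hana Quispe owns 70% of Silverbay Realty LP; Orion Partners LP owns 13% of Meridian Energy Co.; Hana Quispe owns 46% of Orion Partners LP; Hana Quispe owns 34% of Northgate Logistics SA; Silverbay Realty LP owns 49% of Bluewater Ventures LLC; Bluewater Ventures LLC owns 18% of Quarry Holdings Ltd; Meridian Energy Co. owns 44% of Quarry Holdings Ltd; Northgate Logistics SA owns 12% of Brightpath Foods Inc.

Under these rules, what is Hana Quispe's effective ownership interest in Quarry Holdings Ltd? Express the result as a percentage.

9.5804%

Chain via Northgate Logistics SA → Brightpath Foods Inc. (R1): 34% × 12% × 19% = 0.7752% of Quarry Holdings Ltd.
Chain via Orion Partners LP → Meridian Energy Co. (R1): 46% × 13% × 44% = 2.6312% of Quarry Holdings Ltd.
Chain via Silverbay Realty LP → Bluewater Ventures LLC (R1): 70% × 49% × 18% = 6.174% of Quarry Holdings Ltd.
Aggregating (R2): 0.7752% + 2.6312% + 6.174% = 9.5804%.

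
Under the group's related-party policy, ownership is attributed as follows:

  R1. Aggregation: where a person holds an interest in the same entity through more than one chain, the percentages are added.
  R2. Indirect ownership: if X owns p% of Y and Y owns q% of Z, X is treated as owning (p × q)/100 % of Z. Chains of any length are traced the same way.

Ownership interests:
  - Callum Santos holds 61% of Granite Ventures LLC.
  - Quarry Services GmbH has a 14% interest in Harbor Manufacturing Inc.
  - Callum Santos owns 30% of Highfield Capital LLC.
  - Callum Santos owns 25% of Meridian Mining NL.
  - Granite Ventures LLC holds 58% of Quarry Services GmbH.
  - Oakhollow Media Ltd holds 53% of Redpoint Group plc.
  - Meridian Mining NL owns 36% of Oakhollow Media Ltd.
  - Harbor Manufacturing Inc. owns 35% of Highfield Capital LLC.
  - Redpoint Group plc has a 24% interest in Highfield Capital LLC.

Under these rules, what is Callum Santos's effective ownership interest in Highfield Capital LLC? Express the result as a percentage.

Chain via Meridian Mining NL → Oakhollow Media Ltd → Redpoint Group plc (R2): 25% × 36% × 53% × 24% = 1.1448% of Highfield Capital LLC.
Chain via Granite Ventures LLC → Quarry Services GmbH → Harbor Manufacturing Inc. (R2): 61% × 58% × 14% × 35% = 1.73362% of Highfield Capital LLC.
Direct interest in Highfield Capital LLC: 30%.
Aggregating (R1): 1.1448% + 1.73362% + 30% = 32.87842%.

32.87842%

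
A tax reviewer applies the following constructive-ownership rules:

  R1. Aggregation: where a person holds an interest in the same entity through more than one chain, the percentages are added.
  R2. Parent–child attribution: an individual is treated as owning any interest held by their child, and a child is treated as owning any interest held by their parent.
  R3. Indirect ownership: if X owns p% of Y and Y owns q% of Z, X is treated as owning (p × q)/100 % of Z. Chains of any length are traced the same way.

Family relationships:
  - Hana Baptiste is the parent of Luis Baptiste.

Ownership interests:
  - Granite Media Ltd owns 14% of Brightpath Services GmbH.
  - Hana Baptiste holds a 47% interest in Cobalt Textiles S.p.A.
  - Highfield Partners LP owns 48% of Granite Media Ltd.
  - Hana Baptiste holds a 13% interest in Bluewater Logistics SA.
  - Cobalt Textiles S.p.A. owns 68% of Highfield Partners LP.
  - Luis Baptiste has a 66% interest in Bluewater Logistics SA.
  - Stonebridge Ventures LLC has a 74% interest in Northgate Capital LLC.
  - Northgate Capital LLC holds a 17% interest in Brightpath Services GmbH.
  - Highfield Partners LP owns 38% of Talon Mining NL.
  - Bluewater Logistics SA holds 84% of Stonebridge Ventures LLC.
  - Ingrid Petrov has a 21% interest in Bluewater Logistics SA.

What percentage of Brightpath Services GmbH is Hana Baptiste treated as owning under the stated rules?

By parent–child attribution (R2), Hana Baptiste is treated as also owning Luis Baptiste's interest in Bluewater Logistics SA, giving 13% + 66% = 79%.
Chain via Cobalt Textiles S.p.A. → Highfield Partners LP → Granite Media Ltd (R3): 47% × 68% × 48% × 14% = 2.147712% of Brightpath Services GmbH.
Chain via Bluewater Logistics SA → Stonebridge Ventures LLC → Northgate Capital LLC (R3): 79% × 84% × 74% × 17% = 8.348088% of Brightpath Services GmbH.
Aggregating (R1): 2.147712% + 8.348088% = 10.4958%.

10.4958%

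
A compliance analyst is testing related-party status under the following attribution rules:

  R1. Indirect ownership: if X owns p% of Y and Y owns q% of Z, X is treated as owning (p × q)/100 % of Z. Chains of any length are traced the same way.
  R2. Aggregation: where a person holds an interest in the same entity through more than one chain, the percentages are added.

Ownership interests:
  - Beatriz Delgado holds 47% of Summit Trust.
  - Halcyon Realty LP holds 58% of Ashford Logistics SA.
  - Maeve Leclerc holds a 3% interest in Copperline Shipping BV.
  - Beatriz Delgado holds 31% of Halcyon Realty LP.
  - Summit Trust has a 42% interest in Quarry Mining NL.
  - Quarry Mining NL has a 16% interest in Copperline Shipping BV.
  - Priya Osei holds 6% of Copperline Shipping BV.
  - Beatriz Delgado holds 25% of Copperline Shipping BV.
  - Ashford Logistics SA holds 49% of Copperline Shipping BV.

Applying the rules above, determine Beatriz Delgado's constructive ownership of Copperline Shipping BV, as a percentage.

Chain via Summit Trust → Quarry Mining NL (R1): 47% × 42% × 16% = 3.1584% of Copperline Shipping BV.
Chain via Halcyon Realty LP → Ashford Logistics SA (R1): 31% × 58% × 49% = 8.8102% of Copperline Shipping BV.
Direct interest in Copperline Shipping BV: 25%.
Aggregating (R2): 3.1584% + 8.8102% + 25% = 36.9686%.

36.9686%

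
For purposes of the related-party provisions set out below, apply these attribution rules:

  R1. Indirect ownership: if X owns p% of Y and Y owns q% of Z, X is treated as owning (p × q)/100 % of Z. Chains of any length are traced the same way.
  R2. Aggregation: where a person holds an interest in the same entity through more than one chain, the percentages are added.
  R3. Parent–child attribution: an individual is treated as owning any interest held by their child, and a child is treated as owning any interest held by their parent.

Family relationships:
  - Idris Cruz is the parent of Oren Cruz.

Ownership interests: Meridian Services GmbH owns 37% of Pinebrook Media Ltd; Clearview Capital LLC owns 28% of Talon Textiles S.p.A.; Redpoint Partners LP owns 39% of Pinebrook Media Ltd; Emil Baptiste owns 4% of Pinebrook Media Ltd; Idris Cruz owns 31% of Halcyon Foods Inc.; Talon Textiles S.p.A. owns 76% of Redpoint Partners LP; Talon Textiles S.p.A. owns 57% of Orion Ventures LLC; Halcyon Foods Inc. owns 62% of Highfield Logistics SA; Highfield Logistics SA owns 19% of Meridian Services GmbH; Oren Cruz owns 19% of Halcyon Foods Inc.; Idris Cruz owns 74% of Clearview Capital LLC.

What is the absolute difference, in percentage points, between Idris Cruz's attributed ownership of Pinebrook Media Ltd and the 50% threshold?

By parent–child attribution (R3), Idris Cruz is treated as also owning Oren Cruz's interest in Halcyon Foods Inc, giving 31% + 19% = 50%.
Chain via Halcyon Foods Inc. → Highfield Logistics SA → Meridian Services GmbH (R1): 50% × 62% × 19% × 37% = 2.1793% of Pinebrook Media Ltd.
Chain via Clearview Capital LLC → Talon Textiles S.p.A. → Redpoint Partners LP (R1): 74% × 28% × 76% × 39% = 6.141408% of Pinebrook Media Ltd.
Aggregating (R2): 2.1793% + 6.141408% = 8.320708%.
8.320708% falls short of the 50% threshold by 41.679292 percentage points.

41.679292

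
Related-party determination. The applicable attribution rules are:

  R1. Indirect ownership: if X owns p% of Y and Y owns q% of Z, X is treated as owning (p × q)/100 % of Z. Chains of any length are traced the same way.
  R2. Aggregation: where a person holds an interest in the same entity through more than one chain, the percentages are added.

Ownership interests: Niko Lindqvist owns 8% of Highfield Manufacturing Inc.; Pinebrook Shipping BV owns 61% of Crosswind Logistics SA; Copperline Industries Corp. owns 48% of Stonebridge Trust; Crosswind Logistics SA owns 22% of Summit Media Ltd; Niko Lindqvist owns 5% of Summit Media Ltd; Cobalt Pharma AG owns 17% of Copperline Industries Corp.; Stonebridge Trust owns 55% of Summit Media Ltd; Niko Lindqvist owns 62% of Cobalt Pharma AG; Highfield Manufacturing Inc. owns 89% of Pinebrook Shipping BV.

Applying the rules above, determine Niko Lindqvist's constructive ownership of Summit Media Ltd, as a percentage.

Chain via Highfield Manufacturing Inc. → Pinebrook Shipping BV → Crosswind Logistics SA (R1): 8% × 89% × 61% × 22% = 0.955504% of Summit Media Ltd.
Chain via Cobalt Pharma AG → Copperline Industries Corp. → Stonebridge Trust (R1): 62% × 17% × 48% × 55% = 2.78256% of Summit Media Ltd.
Direct interest in Summit Media Ltd: 5%.
Aggregating (R2): 0.955504% + 2.78256% + 5% = 8.738064%.

8.738064%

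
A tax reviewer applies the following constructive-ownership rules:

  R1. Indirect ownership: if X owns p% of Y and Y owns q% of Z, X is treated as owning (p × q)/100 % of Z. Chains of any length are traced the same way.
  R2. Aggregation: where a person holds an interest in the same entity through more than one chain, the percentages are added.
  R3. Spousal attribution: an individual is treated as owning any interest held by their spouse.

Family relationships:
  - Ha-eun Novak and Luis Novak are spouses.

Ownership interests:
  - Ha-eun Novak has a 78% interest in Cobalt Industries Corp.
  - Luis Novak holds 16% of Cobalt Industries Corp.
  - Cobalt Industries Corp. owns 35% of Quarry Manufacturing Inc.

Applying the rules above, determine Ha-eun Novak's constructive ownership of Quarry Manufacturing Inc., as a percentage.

32.9%

By spousal attribution (R3), Ha-eun Novak is treated as also owning Luis Novak's interest in Cobalt Industries Corp, giving 78% + 16% = 94%.
Chain via Cobalt Industries Corp. (R1): 94% × 35% = 32.9% of Quarry Manufacturing Inc.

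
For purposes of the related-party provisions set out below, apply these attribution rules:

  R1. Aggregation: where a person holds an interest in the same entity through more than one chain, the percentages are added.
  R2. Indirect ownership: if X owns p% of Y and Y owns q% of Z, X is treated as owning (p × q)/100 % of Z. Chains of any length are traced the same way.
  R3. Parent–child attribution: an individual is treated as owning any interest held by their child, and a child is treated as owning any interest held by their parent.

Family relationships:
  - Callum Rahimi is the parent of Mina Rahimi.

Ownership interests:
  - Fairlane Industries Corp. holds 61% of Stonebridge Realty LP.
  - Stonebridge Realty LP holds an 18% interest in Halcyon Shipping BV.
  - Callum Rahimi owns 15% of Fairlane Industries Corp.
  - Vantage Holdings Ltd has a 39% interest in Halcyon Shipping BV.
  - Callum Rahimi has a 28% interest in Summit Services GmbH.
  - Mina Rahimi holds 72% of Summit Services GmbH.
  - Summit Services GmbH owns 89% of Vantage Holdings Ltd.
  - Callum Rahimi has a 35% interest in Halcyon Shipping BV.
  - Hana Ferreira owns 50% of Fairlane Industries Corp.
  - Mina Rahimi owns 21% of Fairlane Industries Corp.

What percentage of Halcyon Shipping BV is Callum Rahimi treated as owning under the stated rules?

By parent–child attribution (R3), Callum Rahimi is treated as also owning Mina Rahimi's interest in Fairlane Industries Corp, giving 15% + 21% = 36%.
By parent–child attribution (R3), Callum Rahimi is treated as also owning Mina Rahimi's interest in Summit Services GmbH, giving 28% + 72% = 100%.
Chain via Fairlane Industries Corp. → Stonebridge Realty LP (R2): 36% × 61% × 18% = 3.9528% of Halcyon Shipping BV.
Chain via Summit Services GmbH → Vantage Holdings Ltd (R2): 100% × 89% × 39% = 34.71% of Halcyon Shipping BV.
Direct interest in Halcyon Shipping BV: 35%.
Aggregating (R1): 3.9528% + 34.71% + 35% = 73.6628%.

73.6628%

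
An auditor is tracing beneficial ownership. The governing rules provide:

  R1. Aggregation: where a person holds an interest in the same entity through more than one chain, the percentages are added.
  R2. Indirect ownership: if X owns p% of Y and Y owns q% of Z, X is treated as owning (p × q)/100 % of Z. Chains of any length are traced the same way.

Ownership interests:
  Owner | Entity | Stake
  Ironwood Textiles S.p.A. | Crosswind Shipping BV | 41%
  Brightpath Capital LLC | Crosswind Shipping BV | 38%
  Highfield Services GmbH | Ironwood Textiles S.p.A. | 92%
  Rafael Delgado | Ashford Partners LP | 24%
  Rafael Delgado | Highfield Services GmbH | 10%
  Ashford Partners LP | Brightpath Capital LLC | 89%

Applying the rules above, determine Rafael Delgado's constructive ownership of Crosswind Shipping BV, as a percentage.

11.8888%

Chain via Ashford Partners LP → Brightpath Capital LLC (R2): 24% × 89% × 38% = 8.1168% of Crosswind Shipping BV.
Chain via Highfield Services GmbH → Ironwood Textiles S.p.A. (R2): 10% × 92% × 41% = 3.772% of Crosswind Shipping BV.
Aggregating (R1): 8.1168% + 3.772% = 11.8888%.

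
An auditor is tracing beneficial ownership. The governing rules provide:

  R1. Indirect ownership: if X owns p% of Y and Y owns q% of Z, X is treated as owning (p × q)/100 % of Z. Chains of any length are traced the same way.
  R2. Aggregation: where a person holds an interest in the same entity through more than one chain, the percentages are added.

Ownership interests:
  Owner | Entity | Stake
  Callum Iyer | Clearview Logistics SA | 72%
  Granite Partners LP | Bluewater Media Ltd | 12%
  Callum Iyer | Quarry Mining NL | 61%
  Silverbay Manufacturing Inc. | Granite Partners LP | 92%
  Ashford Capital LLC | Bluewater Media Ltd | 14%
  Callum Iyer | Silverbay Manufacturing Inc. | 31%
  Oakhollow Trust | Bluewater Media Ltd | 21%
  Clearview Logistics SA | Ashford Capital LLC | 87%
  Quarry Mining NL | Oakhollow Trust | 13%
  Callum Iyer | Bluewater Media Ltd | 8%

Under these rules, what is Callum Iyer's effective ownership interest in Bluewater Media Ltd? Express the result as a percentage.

Chain via Quarry Mining NL → Oakhollow Trust (R1): 61% × 13% × 21% = 1.6653% of Bluewater Media Ltd.
Chain via Silverbay Manufacturing Inc. → Granite Partners LP (R1): 31% × 92% × 12% = 3.4224% of Bluewater Media Ltd.
Chain via Clearview Logistics SA → Ashford Capital LLC (R1): 72% × 87% × 14% = 8.7696% of Bluewater Media Ltd.
Direct interest in Bluewater Media Ltd: 8%.
Aggregating (R2): 1.6653% + 3.4224% + 8.7696% + 8% = 21.8573%.

21.8573%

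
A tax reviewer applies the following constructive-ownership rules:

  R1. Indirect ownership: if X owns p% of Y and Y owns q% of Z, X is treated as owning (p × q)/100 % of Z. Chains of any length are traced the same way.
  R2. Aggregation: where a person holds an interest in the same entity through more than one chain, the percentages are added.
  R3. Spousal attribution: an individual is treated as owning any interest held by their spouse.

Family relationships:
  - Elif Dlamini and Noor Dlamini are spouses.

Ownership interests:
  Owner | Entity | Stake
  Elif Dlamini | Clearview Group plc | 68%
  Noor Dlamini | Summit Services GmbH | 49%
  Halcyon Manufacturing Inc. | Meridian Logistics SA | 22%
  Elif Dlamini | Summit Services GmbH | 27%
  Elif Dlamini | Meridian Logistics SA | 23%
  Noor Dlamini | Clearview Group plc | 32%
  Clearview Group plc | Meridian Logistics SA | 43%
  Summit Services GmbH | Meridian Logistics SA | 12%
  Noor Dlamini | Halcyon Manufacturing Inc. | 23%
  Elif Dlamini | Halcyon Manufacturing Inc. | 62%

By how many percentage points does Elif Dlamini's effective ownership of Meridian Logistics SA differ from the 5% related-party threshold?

By spousal attribution (R3), Elif Dlamini is treated as also owning Noor Dlamini's interest in Summit Services GmbH, giving 27% + 49% = 76%.
By spousal attribution (R3), Elif Dlamini is treated as also owning Noor Dlamini's interest in Clearview Group plc, giving 68% + 32% = 100%.
By spousal attribution (R3), Elif Dlamini is treated as also owning Noor Dlamini's interest in Halcyon Manufacturing Inc, giving 62% + 23% = 85%.
Chain via Summit Services GmbH (R1): 76% × 12% = 9.12% of Meridian Logistics SA.
Chain via Clearview Group plc (R1): 100% × 43% = 43% of Meridian Logistics SA.
Chain via Halcyon Manufacturing Inc. (R1): 85% × 22% = 18.7% of Meridian Logistics SA.
Direct interest in Meridian Logistics SA: 23%.
Aggregating (R2): 9.12% + 43% + 18.7% + 23% = 93.82%.
93.82% exceeds the 5% threshold by 88.82 percentage points.

88.82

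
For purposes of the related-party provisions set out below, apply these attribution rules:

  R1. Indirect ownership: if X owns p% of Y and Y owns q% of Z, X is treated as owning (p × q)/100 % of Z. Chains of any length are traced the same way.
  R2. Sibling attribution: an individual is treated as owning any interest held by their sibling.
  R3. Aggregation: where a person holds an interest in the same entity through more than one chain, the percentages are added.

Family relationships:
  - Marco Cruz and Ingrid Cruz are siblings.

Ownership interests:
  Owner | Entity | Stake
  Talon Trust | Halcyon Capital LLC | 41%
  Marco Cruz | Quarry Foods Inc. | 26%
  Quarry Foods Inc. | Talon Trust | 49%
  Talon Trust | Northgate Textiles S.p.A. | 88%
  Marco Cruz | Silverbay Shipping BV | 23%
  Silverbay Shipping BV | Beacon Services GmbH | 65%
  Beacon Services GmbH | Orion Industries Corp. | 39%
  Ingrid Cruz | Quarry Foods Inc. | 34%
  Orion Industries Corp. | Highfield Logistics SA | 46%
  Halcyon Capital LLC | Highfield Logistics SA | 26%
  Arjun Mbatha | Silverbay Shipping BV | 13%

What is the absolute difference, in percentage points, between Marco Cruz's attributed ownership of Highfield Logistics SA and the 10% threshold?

4.18393

By sibling attribution (R2), Marco Cruz is treated as also owning Ingrid Cruz's interest in Quarry Foods Inc, giving 26% + 34% = 60%.
Chain via Quarry Foods Inc. → Talon Trust → Halcyon Capital LLC (R1): 60% × 49% × 41% × 26% = 3.13404% of Highfield Logistics SA.
Chain via Silverbay Shipping BV → Beacon Services GmbH → Orion Industries Corp. (R1): 23% × 65% × 39% × 46% = 2.68203% of Highfield Logistics SA.
Aggregating (R3): 3.13404% + 2.68203% = 5.81607%.
5.81607% falls short of the 10% threshold by 4.18393 percentage points.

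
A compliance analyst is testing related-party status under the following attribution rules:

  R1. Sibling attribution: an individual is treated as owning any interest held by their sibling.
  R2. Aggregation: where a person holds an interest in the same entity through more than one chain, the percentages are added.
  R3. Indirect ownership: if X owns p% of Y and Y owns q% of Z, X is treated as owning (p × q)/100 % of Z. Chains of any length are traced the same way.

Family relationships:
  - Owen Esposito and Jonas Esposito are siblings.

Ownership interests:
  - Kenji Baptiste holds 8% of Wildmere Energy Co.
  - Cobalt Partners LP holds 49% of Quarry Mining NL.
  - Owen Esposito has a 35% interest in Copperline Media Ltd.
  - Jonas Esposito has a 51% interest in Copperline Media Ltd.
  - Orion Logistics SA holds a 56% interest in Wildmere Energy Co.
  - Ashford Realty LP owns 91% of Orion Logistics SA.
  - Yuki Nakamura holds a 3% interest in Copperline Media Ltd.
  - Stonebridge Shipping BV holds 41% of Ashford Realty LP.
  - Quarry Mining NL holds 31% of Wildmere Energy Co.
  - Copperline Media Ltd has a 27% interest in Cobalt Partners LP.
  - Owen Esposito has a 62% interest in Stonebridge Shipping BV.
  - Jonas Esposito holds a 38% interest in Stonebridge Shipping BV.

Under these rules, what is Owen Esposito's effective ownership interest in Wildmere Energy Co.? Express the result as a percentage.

24.420718%

By sibling attribution (R1), Owen Esposito is treated as also owning Jonas Esposito's interest in Stonebridge Shipping BV, giving 62% + 38% = 100%.
By sibling attribution (R1), Owen Esposito is treated as also owning Jonas Esposito's interest in Copperline Media Ltd, giving 35% + 51% = 86%.
Chain via Stonebridge Shipping BV → Ashford Realty LP → Orion Logistics SA (R3): 100% × 41% × 91% × 56% = 20.8936% of Wildmere Energy Co.
Chain via Copperline Media Ltd → Cobalt Partners LP → Quarry Mining NL (R3): 86% × 27% × 49% × 31% = 3.527118% of Wildmere Energy Co.
Aggregating (R2): 20.8936% + 3.527118% = 24.420718%.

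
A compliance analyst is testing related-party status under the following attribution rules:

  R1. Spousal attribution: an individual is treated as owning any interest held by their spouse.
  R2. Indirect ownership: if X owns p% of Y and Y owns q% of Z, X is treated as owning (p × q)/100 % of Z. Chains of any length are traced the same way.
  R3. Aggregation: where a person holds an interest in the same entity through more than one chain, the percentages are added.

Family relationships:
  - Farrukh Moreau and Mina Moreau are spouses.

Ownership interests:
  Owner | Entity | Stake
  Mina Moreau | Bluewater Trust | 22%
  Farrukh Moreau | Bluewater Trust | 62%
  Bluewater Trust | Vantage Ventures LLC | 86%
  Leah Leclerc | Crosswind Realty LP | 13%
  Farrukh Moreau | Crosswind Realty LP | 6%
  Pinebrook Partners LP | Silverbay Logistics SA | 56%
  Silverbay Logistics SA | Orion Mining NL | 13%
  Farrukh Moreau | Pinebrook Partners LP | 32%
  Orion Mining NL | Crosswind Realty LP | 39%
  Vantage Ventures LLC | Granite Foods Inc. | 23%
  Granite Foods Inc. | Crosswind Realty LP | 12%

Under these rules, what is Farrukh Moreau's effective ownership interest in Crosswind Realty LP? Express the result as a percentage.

By spousal attribution (R1), Farrukh Moreau is treated as also owning Mina Moreau's interest in Bluewater Trust, giving 62% + 22% = 84%.
Chain via Bluewater Trust → Vantage Ventures LLC → Granite Foods Inc. (R2): 84% × 86% × 23% × 12% = 1.993824% of Crosswind Realty LP.
Chain via Pinebrook Partners LP → Silverbay Logistics SA → Orion Mining NL (R2): 32% × 56% × 13% × 39% = 0.908544% of Crosswind Realty LP.
Direct interest in Crosswind Realty LP: 6%.
Aggregating (R3): 1.993824% + 0.908544% + 6% = 8.902368%.

8.902368%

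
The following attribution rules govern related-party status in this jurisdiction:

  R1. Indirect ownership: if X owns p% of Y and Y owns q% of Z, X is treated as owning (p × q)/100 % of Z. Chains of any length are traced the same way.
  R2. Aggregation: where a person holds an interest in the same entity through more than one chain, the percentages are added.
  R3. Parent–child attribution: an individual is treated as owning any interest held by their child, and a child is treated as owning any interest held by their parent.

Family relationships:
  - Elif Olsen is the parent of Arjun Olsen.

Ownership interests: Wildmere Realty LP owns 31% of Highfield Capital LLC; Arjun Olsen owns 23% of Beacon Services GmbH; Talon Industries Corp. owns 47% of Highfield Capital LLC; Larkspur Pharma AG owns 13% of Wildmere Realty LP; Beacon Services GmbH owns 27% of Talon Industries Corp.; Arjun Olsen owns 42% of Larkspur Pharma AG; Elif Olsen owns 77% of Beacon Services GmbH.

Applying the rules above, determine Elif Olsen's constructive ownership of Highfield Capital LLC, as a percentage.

By parent–child attribution (R3), Elif Olsen is treated as also owning Arjun Olsen's interest in Beacon Services GmbH, giving 77% + 23% = 100%.
By parent–child attribution (R3), Elif Olsen is treated as owning Arjun Olsen's 42% interest in Larkspur Pharma AG.
Chain via Beacon Services GmbH → Talon Industries Corp. (R1): 100% × 27% × 47% = 12.69% of Highfield Capital LLC.
Chain via Larkspur Pharma AG → Wildmere Realty LP (R1): 42% × 13% × 31% = 1.6926% of Highfield Capital LLC.
Aggregating (R2): 12.69% + 1.6926% = 14.3826%.

14.3826%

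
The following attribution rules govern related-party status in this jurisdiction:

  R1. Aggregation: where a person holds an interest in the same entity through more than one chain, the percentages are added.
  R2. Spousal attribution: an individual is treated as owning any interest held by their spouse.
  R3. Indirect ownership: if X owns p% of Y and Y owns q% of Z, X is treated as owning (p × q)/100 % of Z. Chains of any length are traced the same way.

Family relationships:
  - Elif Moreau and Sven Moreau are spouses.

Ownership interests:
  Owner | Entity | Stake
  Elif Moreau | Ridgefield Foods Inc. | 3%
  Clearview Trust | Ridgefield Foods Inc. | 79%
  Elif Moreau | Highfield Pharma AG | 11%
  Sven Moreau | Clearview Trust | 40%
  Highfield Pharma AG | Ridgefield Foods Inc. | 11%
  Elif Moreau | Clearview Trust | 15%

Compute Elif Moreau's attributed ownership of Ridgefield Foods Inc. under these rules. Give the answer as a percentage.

By spousal attribution (R2), Elif Moreau is treated as also owning Sven Moreau's interest in Clearview Trust, giving 15% + 40% = 55%.
Chain via Clearview Trust (R3): 55% × 79% = 43.45% of Ridgefield Foods Inc.
Chain via Highfield Pharma AG (R3): 11% × 11% = 1.21% of Ridgefield Foods Inc.
Direct interest in Ridgefield Foods Inc: 3%.
Aggregating (R1): 43.45% + 1.21% + 3% = 47.66%.

47.66%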